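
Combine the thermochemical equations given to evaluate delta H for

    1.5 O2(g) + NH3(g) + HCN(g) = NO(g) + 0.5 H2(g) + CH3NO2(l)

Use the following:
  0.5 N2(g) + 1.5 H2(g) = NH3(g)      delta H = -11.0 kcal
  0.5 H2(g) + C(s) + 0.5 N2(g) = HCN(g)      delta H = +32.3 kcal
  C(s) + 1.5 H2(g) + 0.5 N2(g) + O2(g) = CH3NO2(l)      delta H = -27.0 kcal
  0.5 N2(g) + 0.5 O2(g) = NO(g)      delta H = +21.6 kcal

delta H = -26.7 kcal

equation 1 reversed (reverse to put NH3(g) on the reactant side): +11.0 kcal
equation 2 reversed (reverse to put HCN(g) on the reactant side): -32.3 kcal
equation 3 as written (CH3NO2(l) already on the product side): -27.0 kcal
equation 4 as written (NO(g) already on the product side): +21.6 kcal
By Hess's law, delta H = (+11.0) + (-32.3) + (-27.0) + (+21.6) = -26.7 kcal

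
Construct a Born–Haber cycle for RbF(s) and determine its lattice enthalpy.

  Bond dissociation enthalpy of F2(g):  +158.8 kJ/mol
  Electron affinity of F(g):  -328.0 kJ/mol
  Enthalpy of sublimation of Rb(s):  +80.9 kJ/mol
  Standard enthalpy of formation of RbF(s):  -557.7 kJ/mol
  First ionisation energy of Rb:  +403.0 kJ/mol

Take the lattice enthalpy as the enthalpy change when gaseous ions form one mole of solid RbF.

U = -793.0 kJ/mol

ΔHf° = 1·ΔHsub + 1·(ΣIE) + 1/2·D(F2) + 1·EA + U
-557.7 = 1·(+80.9) + 1·(+403.0) + 1/2·(+158.8) + 1·(-328.0) + U
U = -557.7 − (+235.3) = -793.0 kJ/mol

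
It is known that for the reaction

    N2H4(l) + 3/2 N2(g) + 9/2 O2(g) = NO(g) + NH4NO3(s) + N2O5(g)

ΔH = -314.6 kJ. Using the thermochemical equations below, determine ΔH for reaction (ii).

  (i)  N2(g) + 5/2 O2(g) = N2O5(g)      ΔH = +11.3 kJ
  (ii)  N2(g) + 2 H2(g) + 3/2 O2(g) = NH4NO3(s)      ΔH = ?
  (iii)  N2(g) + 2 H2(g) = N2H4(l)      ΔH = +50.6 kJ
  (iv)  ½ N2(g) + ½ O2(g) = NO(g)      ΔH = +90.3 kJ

ΔH = -365.6 kJ

(i) as written: +11.3 kJ
(ii) as written: contributes x
(iii) reversed: -50.6 kJ
(iv) as written: +90.3 kJ
-314.6 = (+11.3) + (-50.6) + (+90.3) + x
x = (-314.6 − (+51.0)) / (1) = -365.6 kJ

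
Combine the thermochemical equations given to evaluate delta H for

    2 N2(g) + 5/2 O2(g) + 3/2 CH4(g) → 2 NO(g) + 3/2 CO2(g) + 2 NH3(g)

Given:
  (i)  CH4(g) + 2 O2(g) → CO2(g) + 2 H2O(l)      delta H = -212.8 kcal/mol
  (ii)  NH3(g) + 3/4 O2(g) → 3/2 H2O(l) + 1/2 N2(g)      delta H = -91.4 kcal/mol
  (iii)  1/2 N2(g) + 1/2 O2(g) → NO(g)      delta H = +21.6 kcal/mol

(i) × 3/2 (scale by 3/2 for the 3/2 CH4(g)): (3/2)·(-212.8) = -319.2 kcal/mol
(ii) reversed and × 2 (NH3(g) must end up as a product; scale by 2 for the 2 NH3(g)): (-2)·(-91.4) = +182.8 kcal/mol
(iii) × 2 (×2 to match 2 NO(g) in the target): (2)·(+21.6) = +43.2 kcal/mol
By Hess's law, delta H = (-319.2) + (+182.8) + (+43.2) = -93.2 kcal/mol

delta H = -93.2 kcal/mol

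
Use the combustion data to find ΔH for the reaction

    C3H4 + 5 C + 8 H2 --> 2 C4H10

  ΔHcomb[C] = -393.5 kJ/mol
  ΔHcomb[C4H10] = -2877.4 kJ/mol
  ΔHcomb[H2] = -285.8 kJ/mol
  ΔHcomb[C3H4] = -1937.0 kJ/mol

ΔH = -436.1 kJ/mol

Using ΔH = Σ nΔHc°(reactants) − Σ nΔHc°(products):
= [1·(-1937.0) + 5·(-393.5) + 8·(-285.8)] − [2·(-2877.4)]
= -436.1 kJ/mol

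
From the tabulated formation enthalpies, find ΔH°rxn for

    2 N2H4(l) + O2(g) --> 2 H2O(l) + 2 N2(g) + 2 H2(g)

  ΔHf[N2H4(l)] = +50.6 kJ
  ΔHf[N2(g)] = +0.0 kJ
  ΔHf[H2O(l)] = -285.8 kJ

ΔH°rxn = -672.8 kJ

Products: 2·(-285.8) + 2·(+0.0) + 2·(+0.0) = -571.6
Reactants: 2·(+50.6) + 1·(+0.0) = +101.2
ΔH°rxn = (-571.6) − (+101.2) = -672.8 kJ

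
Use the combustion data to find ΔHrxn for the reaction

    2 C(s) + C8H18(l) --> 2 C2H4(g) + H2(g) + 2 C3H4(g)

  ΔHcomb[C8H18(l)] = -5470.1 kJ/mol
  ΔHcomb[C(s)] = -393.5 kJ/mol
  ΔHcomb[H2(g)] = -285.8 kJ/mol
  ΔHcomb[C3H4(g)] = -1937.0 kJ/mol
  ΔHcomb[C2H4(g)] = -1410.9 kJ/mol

Using ΔH = Σ nΔHc°(reactants) − Σ nΔHc°(products):
= [2·(-393.5) + 1·(-5470.1)] − [2·(-1410.9) + 1·(-285.8) + 2·(-1937.0)]
= 724.5 kJ/mol

ΔHrxn = 724.5 kJ/mol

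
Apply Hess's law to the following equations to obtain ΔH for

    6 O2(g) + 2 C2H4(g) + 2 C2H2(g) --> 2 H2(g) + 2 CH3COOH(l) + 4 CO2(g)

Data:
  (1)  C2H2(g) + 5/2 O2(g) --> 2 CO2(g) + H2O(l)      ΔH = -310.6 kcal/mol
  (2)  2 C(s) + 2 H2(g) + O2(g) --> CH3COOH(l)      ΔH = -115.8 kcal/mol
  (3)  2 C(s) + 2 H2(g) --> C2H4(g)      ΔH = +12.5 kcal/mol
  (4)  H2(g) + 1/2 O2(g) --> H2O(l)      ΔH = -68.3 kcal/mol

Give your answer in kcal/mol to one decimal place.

(1) × 2: (2)·(-310.6) = -621.2 kcal/mol
(2) × 2: (2)·(-115.8) = -231.6 kcal/mol
(3) reversed and × 2: (-2)·(+12.5) = -25.0 kcal/mol
(4) reversed and × 2: (-2)·(-68.3) = +136.6 kcal/mol
Summing the manipulated equations, ΔH = (-621.2) + (-231.6) + (-25.0) + (+136.6) = -741.2 kcal/mol

ΔH = -741.2 kcal/mol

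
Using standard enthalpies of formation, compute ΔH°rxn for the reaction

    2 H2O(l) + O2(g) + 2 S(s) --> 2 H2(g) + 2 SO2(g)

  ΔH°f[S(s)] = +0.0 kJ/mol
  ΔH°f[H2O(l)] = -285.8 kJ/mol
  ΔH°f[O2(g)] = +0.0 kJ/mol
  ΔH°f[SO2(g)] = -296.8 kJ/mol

Products: 2·(+0.0) + 2·(-296.8) = -593.6
Reactants: 2·(-285.8) + 1·(+0.0) + 2·(+0.0) = -571.6
ΔH°rxn = (-593.6) − (-571.6) = -22.0 kJ/mol

ΔH°rxn = -22.0 kJ/mol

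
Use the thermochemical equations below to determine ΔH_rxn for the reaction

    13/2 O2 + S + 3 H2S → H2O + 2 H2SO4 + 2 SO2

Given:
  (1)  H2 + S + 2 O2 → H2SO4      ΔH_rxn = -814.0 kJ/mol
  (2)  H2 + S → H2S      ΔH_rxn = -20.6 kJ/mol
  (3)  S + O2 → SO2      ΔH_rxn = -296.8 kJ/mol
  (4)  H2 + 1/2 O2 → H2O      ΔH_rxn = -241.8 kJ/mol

(1) × 2 (scale by 2 for the 2 H2SO4): (2)·(-814.0) = -1628.0 kJ/mol
(2) reversed and × 3 (reverse to put H2S on the reactant side; scale by 3 for the 3 H2S): (-3)·(-20.6) = +61.8 kJ/mol
(3) × 2 (scale by 2 for the 2 SO2): (2)·(-296.8) = -593.6 kJ/mol
(4) as written (H2O already on the product side): -241.8 kJ/mol
Summing the manipulated equations, ΔH_rxn = (2)·(-814.0) + (-3)·(-20.6) + (2)·(-296.8) + (1)·(-241.8) = -2401.6 kJ/mol

ΔH_rxn = -2401.6 kJ/mol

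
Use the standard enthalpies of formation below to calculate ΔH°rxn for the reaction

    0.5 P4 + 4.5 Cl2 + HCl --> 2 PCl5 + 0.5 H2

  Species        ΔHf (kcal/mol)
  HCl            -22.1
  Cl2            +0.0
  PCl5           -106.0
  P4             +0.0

ΔH°rxn = Σ nΔHf°(products) − Σ nΔHf°(reactants).
Products: 2·(-106.0) + 1/2·(+0.0) = -212.0
Reactants: 1/2·(+0.0) + 9/2·(+0.0) + 1·(-22.1) = -22.1
ΔH°rxn = (-212.0) − (-22.1) = -189.9 kcal/mol

ΔH°rxn = -189.9 kcal/mol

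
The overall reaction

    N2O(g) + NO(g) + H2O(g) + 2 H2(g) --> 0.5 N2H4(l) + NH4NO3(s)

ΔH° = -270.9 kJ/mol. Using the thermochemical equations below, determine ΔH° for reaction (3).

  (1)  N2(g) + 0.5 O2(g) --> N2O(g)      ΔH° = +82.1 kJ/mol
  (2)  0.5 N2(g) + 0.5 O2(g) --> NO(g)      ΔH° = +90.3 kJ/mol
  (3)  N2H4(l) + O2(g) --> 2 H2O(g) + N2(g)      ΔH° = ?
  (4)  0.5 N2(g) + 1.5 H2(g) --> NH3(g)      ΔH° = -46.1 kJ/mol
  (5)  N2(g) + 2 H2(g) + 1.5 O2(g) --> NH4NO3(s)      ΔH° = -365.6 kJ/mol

ΔH° = -534.2 kJ/mol

(1) reversed (N2O(g) must end up as a reactant): -82.1 kJ/mol
(2) reversed (NO(g) must end up as a reactant): -90.3 kJ/mol
(3) reversed and × 1/2 (N2H4(l) must end up as a product; ×1/2 to match 1/2 N2H4(l) in the target): contributes −1/2·x
(4): not needed (NH3(g) appears nowhere else).
(5) as written (NH4NO3(s) already on the product side): -365.6 kJ/mol
-270.9 = (-82.1) + (-90.3) + (-365.6) − 1/2·x
x = (-270.9 − (-538.0)) / (-1/2) = -534.2 kJ/mol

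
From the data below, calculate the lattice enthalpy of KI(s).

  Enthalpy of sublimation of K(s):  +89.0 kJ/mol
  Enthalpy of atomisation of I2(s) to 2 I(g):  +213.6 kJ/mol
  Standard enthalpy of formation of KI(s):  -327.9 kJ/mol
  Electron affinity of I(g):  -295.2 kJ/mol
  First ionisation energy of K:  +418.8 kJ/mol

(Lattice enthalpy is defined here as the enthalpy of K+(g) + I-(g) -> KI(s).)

U = -647.3 kJ/mol

ΔHf° = 1·ΔHsub + 1·(ΣIE) + 1/2·D(I2) + 1·EA + U
-327.9 = 1·(+89.0) + 1·(+418.8) + 1/2·(+213.6) + 1·(-295.2) + U
U = -327.9 − (+319.4) = -647.3 kJ/mol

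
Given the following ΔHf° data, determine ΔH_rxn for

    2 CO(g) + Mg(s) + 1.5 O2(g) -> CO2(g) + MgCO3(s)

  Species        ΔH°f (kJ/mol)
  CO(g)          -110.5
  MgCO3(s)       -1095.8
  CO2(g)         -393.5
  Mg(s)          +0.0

ΔH°rxn = Σ nΔHf°(products) − Σ nΔHf°(reactants).
Products: 1·(-393.5) + 1·(-1095.8) = -1489.3
Reactants: 2·(-110.5) + 1·(+0.0) + 3/2·(+0.0) = -221.0
ΔH_rxn = (-1489.3) − (-221.0) = -1268.3 kJ/mol

ΔH_rxn = -1268.3 kJ/mol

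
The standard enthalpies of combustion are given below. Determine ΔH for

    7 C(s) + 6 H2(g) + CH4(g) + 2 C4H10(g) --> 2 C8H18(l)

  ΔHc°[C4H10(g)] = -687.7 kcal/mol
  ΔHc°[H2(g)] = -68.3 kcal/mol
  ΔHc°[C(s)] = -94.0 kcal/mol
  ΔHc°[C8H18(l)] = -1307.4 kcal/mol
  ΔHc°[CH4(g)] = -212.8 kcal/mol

ΔH = -41.2 kcal/mol

With combustion enthalpies, reactants minus products:
= [7·(-94.0) + 6·(-68.3) + 1·(-212.8) + 2·(-687.7)] − [2·(-1307.4)]
= -41.2 kcal/mol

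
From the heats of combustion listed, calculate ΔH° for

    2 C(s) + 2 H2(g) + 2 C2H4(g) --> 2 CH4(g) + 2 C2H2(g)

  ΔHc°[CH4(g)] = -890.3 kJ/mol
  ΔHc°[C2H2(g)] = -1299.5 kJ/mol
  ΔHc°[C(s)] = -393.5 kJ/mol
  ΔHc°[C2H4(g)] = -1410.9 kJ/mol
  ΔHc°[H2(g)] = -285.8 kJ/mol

ΔH° = 199.2 kJ/mol

With combustion enthalpies, reactants minus products:
= [2·(-393.5) + 2·(-285.8) + 2·(-1410.9)] − [2·(-890.3) + 2·(-1299.5)]
= 199.2 kJ/mol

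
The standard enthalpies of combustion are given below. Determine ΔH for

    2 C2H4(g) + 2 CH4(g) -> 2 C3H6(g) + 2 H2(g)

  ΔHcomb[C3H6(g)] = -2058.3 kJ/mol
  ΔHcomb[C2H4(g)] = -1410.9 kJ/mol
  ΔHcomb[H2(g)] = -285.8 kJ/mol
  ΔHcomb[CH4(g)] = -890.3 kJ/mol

Using ΔH = Σ nΔHc°(reactants) − Σ nΔHc°(products):
= [2·(-1410.9) + 2·(-890.3)] − [2·(-2058.3) + 2·(-285.8)]
= 85.8 kJ/mol

ΔH = 85.8 kJ/mol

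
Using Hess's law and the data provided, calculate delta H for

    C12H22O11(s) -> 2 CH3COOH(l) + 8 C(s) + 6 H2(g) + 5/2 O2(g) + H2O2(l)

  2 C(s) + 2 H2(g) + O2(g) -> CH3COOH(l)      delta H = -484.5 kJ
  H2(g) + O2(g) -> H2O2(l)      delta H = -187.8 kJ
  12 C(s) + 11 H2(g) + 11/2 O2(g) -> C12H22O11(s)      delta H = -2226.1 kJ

equation 1 × 2: (2)·(-484.5) = -969.0 kJ
equation 2 as written: -187.8 kJ
equation 3 reversed: +2226.1 kJ
Summing the manipulated equations, delta H = (2)·(-484.5) + (1)·(-187.8) + (-1)·(-2226.1) = 1069.3 kJ

delta H = 1069.3 kJ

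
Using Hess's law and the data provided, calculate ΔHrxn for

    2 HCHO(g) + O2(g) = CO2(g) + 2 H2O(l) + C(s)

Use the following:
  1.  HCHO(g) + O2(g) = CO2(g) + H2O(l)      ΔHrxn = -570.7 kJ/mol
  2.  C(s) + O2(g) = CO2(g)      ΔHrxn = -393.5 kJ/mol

ΔHrxn = -747.9 kJ/mol

eq. 1 × 2 (scale by 2 for the 2 HCHO(g)): (2)·(-570.7) = -1141.4 kJ/mol
eq. 2 reversed (reverse to put C(s) on the product side): +393.5 kJ/mol
Summing the manipulated equations, ΔHrxn = (-1141.4) + (+393.5) = -747.9 kJ/mol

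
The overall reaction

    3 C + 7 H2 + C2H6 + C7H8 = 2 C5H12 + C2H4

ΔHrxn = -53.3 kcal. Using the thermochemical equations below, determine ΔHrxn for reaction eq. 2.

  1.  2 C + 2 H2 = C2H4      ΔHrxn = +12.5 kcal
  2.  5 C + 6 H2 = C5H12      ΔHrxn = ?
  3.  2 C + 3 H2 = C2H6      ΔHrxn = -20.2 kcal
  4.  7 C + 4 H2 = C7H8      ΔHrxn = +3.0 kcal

eq. 1 as written (C2H4 already on the product side): +12.5 kcal
eq. 2 × 2 (scale by 2 for the 2 C5H12): contributes 2·x
eq. 3 reversed (C2H6 must end up as a reactant): +20.2 kcal
eq. 4 reversed (reverse to put C7H8 on the reactant side): -3.0 kcal
-53.3 = (+12.5) + (+20.2) + (-3.0) + 2·x
x = (-53.3 − (+29.7)) / (2) = -41.5 kcal

ΔHrxn = -41.5 kcal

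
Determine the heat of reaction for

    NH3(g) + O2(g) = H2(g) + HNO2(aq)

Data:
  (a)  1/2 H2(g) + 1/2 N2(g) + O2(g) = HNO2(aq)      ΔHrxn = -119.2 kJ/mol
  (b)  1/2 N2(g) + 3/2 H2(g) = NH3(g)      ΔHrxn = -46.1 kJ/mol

ΔHrxn = -73.1 kJ/mol

(a) as written: -119.2 kJ/mol
(b) reversed: +46.1 kJ/mol
ΔHrxn = (1)·(-119.2) + (-1)·(-46.1) = -73.1 kJ/mol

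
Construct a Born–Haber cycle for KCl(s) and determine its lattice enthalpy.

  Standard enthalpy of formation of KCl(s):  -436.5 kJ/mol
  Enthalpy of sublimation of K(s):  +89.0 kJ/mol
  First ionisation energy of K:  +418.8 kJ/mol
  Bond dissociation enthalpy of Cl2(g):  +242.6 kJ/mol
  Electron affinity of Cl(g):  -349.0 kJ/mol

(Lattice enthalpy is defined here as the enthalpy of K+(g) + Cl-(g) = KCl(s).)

U = -716.6 kJ/mol

ΔHf° = 1·ΔHsub + 1·(ΣIE) + 1/2·D(Cl2) + 1·EA + U
-436.5 = 1·(+89.0) + 1·(+418.8) + 1/2·(+242.6) + 1·(-349.0) + U
U = -436.5 − (+280.1) = -716.6 kJ/mol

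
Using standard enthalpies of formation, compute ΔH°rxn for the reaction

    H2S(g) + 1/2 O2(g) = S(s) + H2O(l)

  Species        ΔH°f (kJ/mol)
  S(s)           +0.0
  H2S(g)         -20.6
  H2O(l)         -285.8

ΔH°rxn = -265.2 kJ/mol

Products: 1·(+0.0) + 1·(-285.8) = -285.8
Reactants: 1·(-20.6) + 1/2·(+0.0) = -20.6
ΔH°rxn = (-285.8) − (-20.6) = -265.2 kJ/mol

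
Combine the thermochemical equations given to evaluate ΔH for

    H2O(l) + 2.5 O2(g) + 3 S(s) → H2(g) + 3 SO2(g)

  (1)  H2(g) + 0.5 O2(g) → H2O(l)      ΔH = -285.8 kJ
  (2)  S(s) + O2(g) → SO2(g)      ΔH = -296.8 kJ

(1) reversed: +285.8 kJ
(2) × 3: (3)·(-296.8) = -890.4 kJ
Summing the manipulated equations, ΔH = (+285.8) + (-890.4) = -604.6 kJ

ΔH = -604.6 kJ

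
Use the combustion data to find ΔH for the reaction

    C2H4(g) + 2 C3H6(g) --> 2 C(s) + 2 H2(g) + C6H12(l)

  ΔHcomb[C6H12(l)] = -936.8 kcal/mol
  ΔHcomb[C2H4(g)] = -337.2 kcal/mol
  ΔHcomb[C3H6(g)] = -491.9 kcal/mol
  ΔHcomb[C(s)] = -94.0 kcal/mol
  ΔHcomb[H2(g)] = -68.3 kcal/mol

ΔH = -59.6 kcal/mol

Using ΔH = Σ nΔHc°(reactants) − Σ nΔHc°(products):
= [1·(-337.2) + 2·(-491.9)] − [2·(-94.0) + 2·(-68.3) + 1·(-936.8)]
= -59.6 kcal/mol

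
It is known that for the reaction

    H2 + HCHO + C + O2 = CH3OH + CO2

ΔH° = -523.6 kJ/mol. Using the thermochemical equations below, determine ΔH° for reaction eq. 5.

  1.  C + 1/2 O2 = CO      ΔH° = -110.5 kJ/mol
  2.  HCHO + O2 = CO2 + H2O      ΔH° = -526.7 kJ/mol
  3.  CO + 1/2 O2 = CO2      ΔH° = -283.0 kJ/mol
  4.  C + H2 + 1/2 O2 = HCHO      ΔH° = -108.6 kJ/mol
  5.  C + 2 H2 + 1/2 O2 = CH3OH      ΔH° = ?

eq. 1 as written: -110.5 kJ/mol
eq. 2: not needed.
eq. 3 as written: -283.0 kJ/mol
eq. 4 reversed: +108.6 kJ/mol
eq. 5 as written: contributes x
-523.6 = (-110.5) + (-283.0) + (+108.6) + x
x = (-523.6 − (-284.9)) / (1) = -238.7 kJ/mol

ΔH° = -238.7 kJ/mol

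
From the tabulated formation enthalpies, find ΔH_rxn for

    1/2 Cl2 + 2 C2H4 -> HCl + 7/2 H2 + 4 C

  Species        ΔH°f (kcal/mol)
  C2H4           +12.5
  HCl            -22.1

ΔH_rxn = -47.1 kcal/mol

Products: 1·(-22.1) + 7/2·(+0.0) + 4·(+0.0) = -22.1
Reactants: 1/2·(+0.0) + 2·(+12.5) = +25.0
ΔH_rxn = (-22.1) − (+25.0) = -47.1 kcal/mol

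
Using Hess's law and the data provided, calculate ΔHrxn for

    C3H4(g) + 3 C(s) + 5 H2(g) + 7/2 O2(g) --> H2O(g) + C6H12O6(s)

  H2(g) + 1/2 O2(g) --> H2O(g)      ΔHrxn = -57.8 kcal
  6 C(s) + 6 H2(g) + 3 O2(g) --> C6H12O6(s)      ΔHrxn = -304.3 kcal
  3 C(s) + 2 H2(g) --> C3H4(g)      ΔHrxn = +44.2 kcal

equation 1 as written: -57.8 kcal
equation 2 as written: -304.3 kcal
equation 3 reversed: -44.2 kcal
ΔHrxn = (1)·(-57.8) + (1)·(-304.3) + (-1)·(+44.2) = -406.3 kcal

ΔHrxn = -406.3 kcal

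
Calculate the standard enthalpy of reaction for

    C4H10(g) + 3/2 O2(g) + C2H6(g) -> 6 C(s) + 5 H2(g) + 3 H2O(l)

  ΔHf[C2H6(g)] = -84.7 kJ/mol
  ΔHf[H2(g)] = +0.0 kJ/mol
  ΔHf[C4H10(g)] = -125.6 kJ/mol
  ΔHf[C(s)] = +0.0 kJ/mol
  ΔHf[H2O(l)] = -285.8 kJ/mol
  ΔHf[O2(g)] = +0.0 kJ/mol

ΔH°rxn = Σ nΔHf°(products) − Σ nΔHf°(reactants).
Products: 6·(+0.0) + 5·(+0.0) + 3·(-285.8) = -857.4
Reactants: 1·(-125.6) + 3/2·(+0.0) + 1·(-84.7) = -210.3
ΔHrxn = (-857.4) − (-210.3) = -647.1 kJ/mol

ΔHrxn = -647.1 kJ/mol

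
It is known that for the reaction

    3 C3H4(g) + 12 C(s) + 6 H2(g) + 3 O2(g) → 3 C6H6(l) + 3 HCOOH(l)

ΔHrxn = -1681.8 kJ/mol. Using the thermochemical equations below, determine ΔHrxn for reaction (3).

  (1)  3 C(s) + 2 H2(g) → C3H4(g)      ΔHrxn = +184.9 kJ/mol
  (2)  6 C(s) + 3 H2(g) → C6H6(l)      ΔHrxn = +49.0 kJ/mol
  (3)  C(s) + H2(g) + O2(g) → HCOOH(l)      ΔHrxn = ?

ΔHrxn = -424.7 kJ/mol

(1) reversed and × 3 (C3H4(g) must end up as a reactant; scale by 3 for the 3 C3H4(g)): (-3)·(+184.9) = -554.7 kJ/mol
(2) × 3 (scale by 3 for the 3 C6H6(l)): (3)·(+49.0) = +147.0 kJ/mol
(3) × 3 (×3 to match 3 HCOOH(l) in the target): contributes 3·x
-1681.8 = (-554.7) + (+147.0) + 3·x
x = (-1681.8 − (-407.7)) / (3) = -424.7 kJ/mol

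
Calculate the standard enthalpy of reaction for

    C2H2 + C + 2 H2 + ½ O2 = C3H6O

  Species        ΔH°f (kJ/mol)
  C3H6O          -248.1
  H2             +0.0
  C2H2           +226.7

ΔH_rxn = -474.8 kJ/mol

Products: 1·(-248.1) = -248.1
Reactants: 1·(+226.7) + 1·(+0.0) + 2·(+0.0) + 1/2·(+0.0) = +226.7
ΔH_rxn = (-248.1) − (+226.7) = -474.8 kJ/mol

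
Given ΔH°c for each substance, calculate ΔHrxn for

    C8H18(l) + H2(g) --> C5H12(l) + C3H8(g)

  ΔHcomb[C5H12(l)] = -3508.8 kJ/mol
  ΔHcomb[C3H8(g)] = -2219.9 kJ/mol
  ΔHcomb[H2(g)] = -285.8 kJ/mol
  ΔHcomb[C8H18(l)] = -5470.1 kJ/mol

With combustion enthalpies, reactants minus products:
= [1·(-5470.1) + 1·(-285.8)] − [1·(-3508.8) + 1·(-2219.9)]
= -27.2 kJ/mol

ΔHrxn = -27.2 kJ/mol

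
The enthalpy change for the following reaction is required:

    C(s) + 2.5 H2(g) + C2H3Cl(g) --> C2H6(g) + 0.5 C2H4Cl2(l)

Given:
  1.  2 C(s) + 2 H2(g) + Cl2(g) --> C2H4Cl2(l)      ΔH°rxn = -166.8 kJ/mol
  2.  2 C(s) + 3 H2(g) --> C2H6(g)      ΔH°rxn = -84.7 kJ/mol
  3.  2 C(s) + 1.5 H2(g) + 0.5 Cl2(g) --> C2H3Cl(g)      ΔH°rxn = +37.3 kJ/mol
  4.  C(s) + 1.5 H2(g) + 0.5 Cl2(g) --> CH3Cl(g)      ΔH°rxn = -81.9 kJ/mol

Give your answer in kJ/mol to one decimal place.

eq. 1 × 1/2 (scale by 1/2 for the 1/2 C2H4Cl2(l)): (1/2)·(-166.8) = -83.4 kJ/mol
eq. 2 as written (C2H6(g) already on the product side): -84.7 kJ/mol
eq. 3 reversed (C2H3Cl(g) must end up as a reactant): -37.3 kJ/mol
eq. 4: not needed (CH3Cl(g) appears nowhere else).
Since enthalpy is a state function, ΔH°rxn = (1/2)·(-166.8) + (1)·(-84.7) + (-1)·(+37.3) = -205.4 kJ/mol

ΔH°rxn = -205.4 kJ/mol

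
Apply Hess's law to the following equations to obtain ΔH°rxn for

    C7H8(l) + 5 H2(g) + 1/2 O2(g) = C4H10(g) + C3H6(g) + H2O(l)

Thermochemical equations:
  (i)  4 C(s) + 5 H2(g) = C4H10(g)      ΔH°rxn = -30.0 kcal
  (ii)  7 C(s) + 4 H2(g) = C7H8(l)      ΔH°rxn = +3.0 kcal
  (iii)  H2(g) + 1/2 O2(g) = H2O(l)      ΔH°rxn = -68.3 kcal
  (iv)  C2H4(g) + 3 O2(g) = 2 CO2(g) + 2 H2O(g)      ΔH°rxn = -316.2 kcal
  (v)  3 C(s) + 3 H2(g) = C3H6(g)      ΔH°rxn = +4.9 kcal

ΔH°rxn = -96.4 kcal

(i) as written: -30.0 kcal
(ii) reversed: -3.0 kcal
(iii) as written: -68.3 kcal
(iv): not needed.
(v) as written: +4.9 kcal
ΔH°rxn = (1)·(-30.0) + (-1)·(+3.0) + (1)·(-68.3) + (1)·(+4.9) = -96.4 kcal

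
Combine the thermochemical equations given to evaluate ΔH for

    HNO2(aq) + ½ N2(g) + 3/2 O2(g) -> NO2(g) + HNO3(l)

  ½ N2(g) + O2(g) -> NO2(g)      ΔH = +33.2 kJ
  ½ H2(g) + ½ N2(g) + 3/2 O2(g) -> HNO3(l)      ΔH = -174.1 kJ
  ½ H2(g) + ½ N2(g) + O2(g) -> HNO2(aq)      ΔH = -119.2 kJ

equation 1 as written (NO2(g) already on the product side): +33.2 kJ
equation 2 as written (HNO3(l) already on the product side): -174.1 kJ
equation 3 reversed (reverse to put HNO2(aq) on the reactant side): +119.2 kJ
ΔH = (1)·(+33.2) + (1)·(-174.1) + (-1)·(-119.2) = -21.7 kJ

ΔH = -21.7 kJ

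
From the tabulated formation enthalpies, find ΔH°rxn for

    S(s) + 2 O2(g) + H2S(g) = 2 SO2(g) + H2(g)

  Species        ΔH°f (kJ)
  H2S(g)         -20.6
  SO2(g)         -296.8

Products: 2·(-296.8) + 1·(+0.0) = -593.6
Reactants: 1·(+0.0) + 2·(+0.0) + 1·(-20.6) = -20.6
ΔH°rxn = (-593.6) − (-20.6) = -573.0 kJ

ΔH°rxn = -573.0 kJ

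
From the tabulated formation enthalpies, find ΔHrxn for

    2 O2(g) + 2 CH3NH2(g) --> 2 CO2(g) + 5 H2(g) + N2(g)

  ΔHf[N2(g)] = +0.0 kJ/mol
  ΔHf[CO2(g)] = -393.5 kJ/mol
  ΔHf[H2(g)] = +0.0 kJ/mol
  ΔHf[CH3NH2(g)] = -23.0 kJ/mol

ΔHrxn = -741.0 kJ/mol

ΔH°rxn = Σ nΔHf°(products) − Σ nΔHf°(reactants).
Products: 2·(-393.5) + 5·(+0.0) + 1·(+0.0) = -787.0
Reactants: 2·(+0.0) + 2·(-23.0) = -46.0
ΔHrxn = (-787.0) − (-46.0) = -741.0 kJ/mol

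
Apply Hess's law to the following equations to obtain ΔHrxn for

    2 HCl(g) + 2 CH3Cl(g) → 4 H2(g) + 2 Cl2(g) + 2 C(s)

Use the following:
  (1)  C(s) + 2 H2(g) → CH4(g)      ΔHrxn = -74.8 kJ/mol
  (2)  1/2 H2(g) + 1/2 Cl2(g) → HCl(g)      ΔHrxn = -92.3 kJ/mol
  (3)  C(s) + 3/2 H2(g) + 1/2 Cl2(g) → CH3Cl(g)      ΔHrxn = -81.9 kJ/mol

(1): not needed (CH4(g) appears nowhere else).
(2) reversed and × 2 (HCl(g) must end up as a reactant; ×2 to match 2 HCl(g) in the target): (-2)·(-92.3) = +184.6 kJ/mol
(3) reversed and × 2 (reverse to put CH3Cl(g) on the reactant side; scale by 2 for the 2 CH3Cl(g)): (-2)·(-81.9) = +163.8 kJ/mol
ΔHrxn = (-2)·(-92.3) + (-2)·(-81.9) = 348.4 kJ/mol

ΔHrxn = 348.4 kJ/mol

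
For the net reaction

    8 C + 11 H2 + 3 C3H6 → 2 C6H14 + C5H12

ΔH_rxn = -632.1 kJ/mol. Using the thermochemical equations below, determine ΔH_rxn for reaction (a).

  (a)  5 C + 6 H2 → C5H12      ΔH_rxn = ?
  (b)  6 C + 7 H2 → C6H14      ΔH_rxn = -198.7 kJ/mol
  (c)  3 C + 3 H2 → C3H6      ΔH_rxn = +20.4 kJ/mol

ΔH_rxn = -173.5 kJ/mol

(a) as written: contributes x
(b) × 2: (2)·(-198.7) = -397.4 kJ/mol
(c) reversed and × 3: (-3)·(+20.4) = -61.2 kJ/mol
-632.1 = (-397.4) + (-61.2) + x
x = (-632.1 − (-458.6)) / (1) = -173.5 kJ/mol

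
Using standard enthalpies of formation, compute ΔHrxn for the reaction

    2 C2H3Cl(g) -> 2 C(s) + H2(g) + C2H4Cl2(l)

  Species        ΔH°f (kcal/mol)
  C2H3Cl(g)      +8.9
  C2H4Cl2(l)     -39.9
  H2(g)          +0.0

Products: 2·(+0.0) + 1·(+0.0) + 1·(-39.9) = -39.9
Reactants: 2·(+8.9) = +17.8
ΔHrxn = (-39.9) − (+17.8) = -57.7 kcal/mol

ΔHrxn = -57.7 kcal/mol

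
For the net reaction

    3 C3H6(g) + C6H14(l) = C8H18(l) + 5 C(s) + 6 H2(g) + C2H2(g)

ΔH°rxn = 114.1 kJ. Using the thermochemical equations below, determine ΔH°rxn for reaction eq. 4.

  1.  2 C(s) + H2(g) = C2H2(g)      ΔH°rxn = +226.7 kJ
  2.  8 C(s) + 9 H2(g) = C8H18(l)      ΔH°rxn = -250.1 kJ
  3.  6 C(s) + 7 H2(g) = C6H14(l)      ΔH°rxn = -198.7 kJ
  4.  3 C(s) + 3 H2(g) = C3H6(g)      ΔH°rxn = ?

eq. 1 as written (C2H2(g) already on the product side): +226.7 kJ
eq. 2 as written (C8H18(l) already on the product side): -250.1 kJ
eq. 3 reversed (reverse to put C6H14(l) on the reactant side): +198.7 kJ
eq. 4 reversed and × 3 (C3H6(g) must end up as a reactant; scale by 3 for the 3 C3H6(g)): contributes −3·x
+114.1 = (+226.7) + (-250.1) + (+198.7) − 3·x
x = (+114.1 − (+175.3)) / (-3) = 20.4 kJ

ΔH°rxn = 20.4 kJ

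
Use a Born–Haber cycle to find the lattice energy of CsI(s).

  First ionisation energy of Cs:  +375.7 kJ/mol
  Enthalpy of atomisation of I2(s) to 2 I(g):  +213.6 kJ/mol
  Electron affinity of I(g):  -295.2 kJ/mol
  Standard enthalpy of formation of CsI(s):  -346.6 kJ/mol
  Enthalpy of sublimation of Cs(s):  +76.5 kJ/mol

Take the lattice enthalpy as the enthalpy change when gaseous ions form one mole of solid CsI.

U = -610.4 kJ/mol

ΔHf° = 1·ΔHsub + 1·(ΣIE) + 1/2·D(I2) + 1·EA + U
-346.6 = 1·(+76.5) + 1·(+375.7) + 1/2·(+213.6) + 1·(-295.2) + U
U = -346.6 − (+263.8) = -610.4 kJ/mol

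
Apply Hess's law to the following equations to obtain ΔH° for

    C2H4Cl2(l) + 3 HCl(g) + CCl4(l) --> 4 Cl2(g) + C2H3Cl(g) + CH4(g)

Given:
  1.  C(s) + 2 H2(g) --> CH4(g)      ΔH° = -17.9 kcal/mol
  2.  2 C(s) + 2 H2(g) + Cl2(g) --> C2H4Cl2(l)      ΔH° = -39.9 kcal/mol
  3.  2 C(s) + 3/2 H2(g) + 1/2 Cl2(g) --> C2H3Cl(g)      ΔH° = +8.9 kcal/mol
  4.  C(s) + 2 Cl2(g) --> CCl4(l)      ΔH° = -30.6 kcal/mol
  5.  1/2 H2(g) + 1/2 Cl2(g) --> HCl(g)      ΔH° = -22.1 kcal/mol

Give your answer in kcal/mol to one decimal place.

eq. 1 as written (CH4(g) already on the product side): -17.9 kcal/mol
eq. 2 reversed (reverse to put C2H4Cl2(l) on the reactant side): +39.9 kcal/mol
eq. 3 as written (C2H3Cl(g) already on the product side): +8.9 kcal/mol
eq. 4 reversed (CCl4(l) must end up as a reactant): +30.6 kcal/mol
eq. 5 reversed and × 3 (reverse to put HCl(g) on the reactant side; ×3 to match 3 HCl(g) in the target): (-3)·(-22.1) = +66.3 kcal/mol
By Hess's law, ΔH° = (1)·(-17.9) + (-1)·(-39.9) + (1)·(+8.9) + (-1)·(-30.6) + (-3)·(-22.1) = 127.8 kcal/mol

ΔH° = 127.8 kcal/mol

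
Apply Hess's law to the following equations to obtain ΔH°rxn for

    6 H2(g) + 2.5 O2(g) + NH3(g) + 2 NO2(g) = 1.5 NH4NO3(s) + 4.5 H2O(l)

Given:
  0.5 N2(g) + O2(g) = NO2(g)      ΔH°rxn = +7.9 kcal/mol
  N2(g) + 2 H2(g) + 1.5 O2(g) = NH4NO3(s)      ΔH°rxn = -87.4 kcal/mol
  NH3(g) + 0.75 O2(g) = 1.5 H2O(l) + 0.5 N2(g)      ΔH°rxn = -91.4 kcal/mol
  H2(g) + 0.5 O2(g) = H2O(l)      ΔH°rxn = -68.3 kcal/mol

equation 1 reversed and × 2 (reverse to put NO2(g) on the reactant side; scale by 2 for the 2 NO2(g)): (-2)·(+7.9) = -15.8 kcal/mol
equation 2 × 3/2 (scale by 3/2 for the 3/2 NH4NO3(s)): (3/2)·(-87.4) = -131.1 kcal/mol
equation 3 as written (NH3(g) already on the reactant side): -91.4 kcal/mol
equation 4 × 3: (3)·(-68.3) = -204.9 kcal/mol
Since enthalpy is a state function, ΔH°rxn = (-2)·(+7.9) + (3/2)·(-87.4) + (1)·(-91.4) + (3)·(-68.3) = -443.2 kcal/mol

ΔH°rxn = -443.2 kcal/mol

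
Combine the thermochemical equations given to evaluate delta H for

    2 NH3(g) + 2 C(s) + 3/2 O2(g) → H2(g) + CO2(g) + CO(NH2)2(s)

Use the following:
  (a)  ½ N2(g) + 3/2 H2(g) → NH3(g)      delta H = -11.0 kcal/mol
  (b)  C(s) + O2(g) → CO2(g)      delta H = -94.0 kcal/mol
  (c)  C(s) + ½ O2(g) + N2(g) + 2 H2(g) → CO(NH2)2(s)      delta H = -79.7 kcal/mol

(a) reversed and × 2 (reverse to put NH3(g) on the reactant side; ×2 to match 2 NH3(g) in the target): (-2)·(-11.0) = +22.0 kcal/mol
(b) as written (CO2(g) already on the product side): -94.0 kcal/mol
(c) as written (CO(NH2)2(s) already on the product side): -79.7 kcal/mol
Combining the equations, delta H = (+22.0) + (-94.0) + (-79.7) = -151.7 kcal/mol

delta H = -151.7 kcal/mol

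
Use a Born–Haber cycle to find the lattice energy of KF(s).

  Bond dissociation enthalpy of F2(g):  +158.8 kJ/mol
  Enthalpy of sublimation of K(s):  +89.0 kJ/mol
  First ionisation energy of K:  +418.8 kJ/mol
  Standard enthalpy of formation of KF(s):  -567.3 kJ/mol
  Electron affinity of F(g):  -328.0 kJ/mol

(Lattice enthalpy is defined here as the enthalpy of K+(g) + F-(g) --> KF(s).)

U = -826.5 kJ/mol

ΔHf° = 1·ΔHsub + 1·(ΣIE) + 1/2·D(F2) + 1·EA + U
-567.3 = 1·(+89.0) + 1·(+418.8) + 1/2·(+158.8) + 1·(-328.0) + U
U = -567.3 − (+259.2) = -826.5 kJ/mol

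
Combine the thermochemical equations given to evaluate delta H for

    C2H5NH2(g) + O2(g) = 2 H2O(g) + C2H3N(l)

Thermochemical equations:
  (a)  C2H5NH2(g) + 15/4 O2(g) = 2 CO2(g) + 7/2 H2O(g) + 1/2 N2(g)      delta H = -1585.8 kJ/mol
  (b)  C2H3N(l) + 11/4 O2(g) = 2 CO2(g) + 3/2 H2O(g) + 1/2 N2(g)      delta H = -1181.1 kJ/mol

(a) as written (C2H5NH2(g) already on the reactant side): -1585.8 kJ/mol
(b) reversed (C2H3N(l) must end up as a product): +1181.1 kJ/mol
Since enthalpy is a state function, delta H = (1)·(-1585.8) + (-1)·(-1181.1) = -404.7 kJ/mol

delta H = -404.7 kJ/mol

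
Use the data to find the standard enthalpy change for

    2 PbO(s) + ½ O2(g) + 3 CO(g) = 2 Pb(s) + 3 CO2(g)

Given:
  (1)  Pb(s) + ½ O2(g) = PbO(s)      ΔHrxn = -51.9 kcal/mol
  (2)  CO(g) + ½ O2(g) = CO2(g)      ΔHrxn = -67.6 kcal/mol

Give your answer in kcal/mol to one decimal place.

(1) reversed and × 2: (-2)·(-51.9) = +103.8 kcal/mol
(2) × 3: (3)·(-67.6) = -202.8 kcal/mol
Summing the manipulated equations, ΔHrxn = (+103.8) + (-202.8) = -99.0 kcal/mol

ΔHrxn = -99.0 kcal/mol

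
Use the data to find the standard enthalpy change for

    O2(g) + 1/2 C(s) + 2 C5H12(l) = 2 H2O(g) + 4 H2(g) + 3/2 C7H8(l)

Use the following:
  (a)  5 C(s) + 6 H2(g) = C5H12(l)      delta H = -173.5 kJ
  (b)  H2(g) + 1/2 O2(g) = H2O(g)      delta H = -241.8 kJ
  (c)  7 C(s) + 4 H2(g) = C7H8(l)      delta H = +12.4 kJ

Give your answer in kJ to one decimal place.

delta H = -118.0 kJ

(a) reversed and × 2: (-2)·(-173.5) = +347.0 kJ
(b) × 2: (2)·(-241.8) = -483.6 kJ
(c) × 3/2: (3/2)·(+12.4) = +18.6 kJ
Since enthalpy is a state function, delta H = (+347.0) + (-483.6) + (+18.6) = -118.0 kJ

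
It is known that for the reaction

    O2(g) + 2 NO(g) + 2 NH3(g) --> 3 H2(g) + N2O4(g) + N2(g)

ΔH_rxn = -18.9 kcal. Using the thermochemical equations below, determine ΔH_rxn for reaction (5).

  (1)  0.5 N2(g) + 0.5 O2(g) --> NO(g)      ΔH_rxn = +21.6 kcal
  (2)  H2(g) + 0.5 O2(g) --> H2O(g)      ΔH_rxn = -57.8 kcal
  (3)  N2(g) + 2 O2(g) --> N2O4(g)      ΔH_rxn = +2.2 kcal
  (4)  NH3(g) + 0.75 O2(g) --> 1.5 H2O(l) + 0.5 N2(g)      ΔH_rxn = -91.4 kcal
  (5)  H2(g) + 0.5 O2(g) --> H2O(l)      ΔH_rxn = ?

(1) reversed and × 2 (NO(g) must end up as a reactant; scale by 2 for the 2 NO(g)): (-2)·(+21.6) = -43.2 kcal
(2): not needed (H2O(g) appears nowhere else).
(3) as written (N2O4(g) already on the product side): +2.2 kcal
(4) × 2 (×2 to match 2 NH3(g) in the target): (2)·(-91.4) = -182.8 kcal
(5) reversed and × 3: contributes −3·x
-18.9 = (-43.2) + (+2.2) + (-182.8) − 3·x
x = (-18.9 − (-223.8)) / (-3) = -68.3 kcal

ΔH_rxn = -68.3 kcal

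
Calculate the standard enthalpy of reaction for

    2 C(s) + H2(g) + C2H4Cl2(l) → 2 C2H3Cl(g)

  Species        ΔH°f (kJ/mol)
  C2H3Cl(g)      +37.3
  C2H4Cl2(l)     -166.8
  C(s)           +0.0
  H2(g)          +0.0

ΔH°rxn = 241.4 kJ/mol

Products: 2·(+37.3) = +74.6
Reactants: 2·(+0.0) + 1·(+0.0) + 1·(-166.8) = -166.8
ΔH°rxn = (+74.6) − (-166.8) = 241.4 kJ/mol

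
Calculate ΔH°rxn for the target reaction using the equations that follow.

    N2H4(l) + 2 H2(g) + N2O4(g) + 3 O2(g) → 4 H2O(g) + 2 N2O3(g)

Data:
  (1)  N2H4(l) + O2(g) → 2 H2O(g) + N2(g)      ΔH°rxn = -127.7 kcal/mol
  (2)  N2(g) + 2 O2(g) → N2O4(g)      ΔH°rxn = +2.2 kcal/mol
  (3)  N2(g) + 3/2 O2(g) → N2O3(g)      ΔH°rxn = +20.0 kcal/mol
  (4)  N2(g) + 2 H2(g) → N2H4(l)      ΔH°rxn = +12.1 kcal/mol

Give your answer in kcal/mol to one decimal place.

(1) × 2: (2)·(-127.7) = -255.4 kcal/mol
(2) reversed: -2.2 kcal/mol
(3) × 2: (2)·(+20.0) = +40.0 kcal/mol
(4) as written: +12.1 kcal/mol
Since enthalpy is a state function, ΔH°rxn = (2)·(-127.7) + (-1)·(+2.2) + (2)·(+20.0) + (1)·(+12.1) = -205.5 kcal/mol

ΔH°rxn = -205.5 kcal/mol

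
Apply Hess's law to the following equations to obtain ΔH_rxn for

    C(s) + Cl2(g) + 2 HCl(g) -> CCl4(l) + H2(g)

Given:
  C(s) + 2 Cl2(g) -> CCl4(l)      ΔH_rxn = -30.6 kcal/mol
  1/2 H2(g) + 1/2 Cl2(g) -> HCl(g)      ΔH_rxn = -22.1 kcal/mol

equation 1 as written (CCl4(l) already on the product side): -30.6 kcal/mol
equation 2 reversed and × 2 (HCl(g) must end up as a reactant; scale by 2 for the 2 HCl(g)): (-2)·(-22.1) = +44.2 kcal/mol
By Hess's law, ΔH_rxn = (1)·(-30.6) + (-2)·(-22.1) = 13.6 kcal/mol

ΔH_rxn = 13.6 kcal/mol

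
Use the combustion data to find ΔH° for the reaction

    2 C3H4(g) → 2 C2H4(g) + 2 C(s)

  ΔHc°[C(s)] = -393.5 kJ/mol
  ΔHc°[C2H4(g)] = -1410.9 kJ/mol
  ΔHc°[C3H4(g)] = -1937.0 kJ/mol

ΔH° = -265.2 kJ/mol

Using ΔH = Σ nΔHc°(reactants) − Σ nΔHc°(products):
= [2·(-1937.0)] − [2·(-1410.9) + 2·(-393.5)]
= -265.2 kJ/mol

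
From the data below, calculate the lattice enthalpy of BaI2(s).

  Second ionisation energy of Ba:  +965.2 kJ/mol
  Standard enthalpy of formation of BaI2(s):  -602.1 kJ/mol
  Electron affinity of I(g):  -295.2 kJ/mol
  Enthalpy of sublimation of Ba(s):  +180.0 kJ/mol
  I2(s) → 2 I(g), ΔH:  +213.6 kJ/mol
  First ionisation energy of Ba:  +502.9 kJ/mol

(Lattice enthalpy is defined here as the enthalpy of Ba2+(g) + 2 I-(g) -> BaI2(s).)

ΔHf° = 1·ΔHsub + 1·(ΣIE) + 1·D(I2) + 2·EA + U
-602.1 = 1·(+180.0) + 1·(+1468.1) + 1·(+213.6) + 2·(-295.2) + U
U = -602.1 − (+1271.3) = -1873.4 kJ/mol

U = -1873.4 kJ/mol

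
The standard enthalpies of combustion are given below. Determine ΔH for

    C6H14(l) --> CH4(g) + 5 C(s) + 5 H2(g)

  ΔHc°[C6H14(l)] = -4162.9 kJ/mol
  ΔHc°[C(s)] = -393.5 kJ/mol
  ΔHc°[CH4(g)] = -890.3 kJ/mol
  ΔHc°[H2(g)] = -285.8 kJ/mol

With combustion enthalpies, reactants minus products:
= [1·(-4162.9)] − [1·(-890.3) + 5·(-393.5) + 5·(-285.8)]
= 123.9 kJ/mol

ΔH = 123.9 kJ/mol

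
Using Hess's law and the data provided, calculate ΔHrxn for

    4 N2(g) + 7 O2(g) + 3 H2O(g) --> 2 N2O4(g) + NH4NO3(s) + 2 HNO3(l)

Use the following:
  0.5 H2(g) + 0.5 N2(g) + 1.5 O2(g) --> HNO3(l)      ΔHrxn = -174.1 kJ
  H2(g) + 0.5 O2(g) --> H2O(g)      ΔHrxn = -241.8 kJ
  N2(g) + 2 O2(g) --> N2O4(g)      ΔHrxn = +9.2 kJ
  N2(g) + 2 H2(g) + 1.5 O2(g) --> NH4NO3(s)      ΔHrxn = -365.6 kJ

ΔHrxn = 30.0 kJ

equation 1 × 2 (×2 to match 2 HNO3(l) in the target): (2)·(-174.1) = -348.2 kJ
equation 2 reversed and × 3 (H2O(g) must end up as a reactant; ×3 to match 3 H2O(g) in the target): (-3)·(-241.8) = +725.4 kJ
equation 3 × 2 (scale by 2 for the 2 N2O4(g)): (2)·(+9.2) = +18.4 kJ
equation 4 as written (NH4NO3(s) already on the product side): -365.6 kJ
ΔHrxn = (2)·(-174.1) + (-3)·(-241.8) + (2)·(+9.2) + (1)·(-365.6) = 30.0 kJ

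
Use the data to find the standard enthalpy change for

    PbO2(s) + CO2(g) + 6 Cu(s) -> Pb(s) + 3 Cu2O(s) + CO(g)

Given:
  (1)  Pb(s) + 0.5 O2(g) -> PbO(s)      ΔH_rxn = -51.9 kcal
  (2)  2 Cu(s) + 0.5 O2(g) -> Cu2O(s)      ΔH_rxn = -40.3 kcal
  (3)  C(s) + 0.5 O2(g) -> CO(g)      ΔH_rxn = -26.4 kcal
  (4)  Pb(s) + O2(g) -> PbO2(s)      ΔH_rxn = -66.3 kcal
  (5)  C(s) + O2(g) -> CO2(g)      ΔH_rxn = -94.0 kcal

(1): not needed.
(2) × 3: (3)·(-40.3) = -120.9 kcal
(3) as written: -26.4 kcal
(4) reversed: +66.3 kcal
(5) reversed: +94.0 kcal
ΔH_rxn = (-120.9) + (-26.4) + (+66.3) + (+94.0) = 13.0 kcal

ΔH_rxn = 13.0 kcal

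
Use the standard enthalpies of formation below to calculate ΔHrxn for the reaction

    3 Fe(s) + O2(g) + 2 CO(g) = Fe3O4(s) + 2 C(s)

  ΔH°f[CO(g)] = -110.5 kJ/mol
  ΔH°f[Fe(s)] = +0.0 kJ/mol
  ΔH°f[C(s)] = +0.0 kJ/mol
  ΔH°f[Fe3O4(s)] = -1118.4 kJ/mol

ΔH°rxn = Σ nΔHf°(products) − Σ nΔHf°(reactants).
Products: 1·(-1118.4) + 2·(+0.0) = -1118.4
Reactants: 3·(+0.0) + 1·(+0.0) + 2·(-110.5) = -221.0
ΔHrxn = (-1118.4) − (-221.0) = -897.4 kJ/mol

ΔHrxn = -897.4 kJ/mol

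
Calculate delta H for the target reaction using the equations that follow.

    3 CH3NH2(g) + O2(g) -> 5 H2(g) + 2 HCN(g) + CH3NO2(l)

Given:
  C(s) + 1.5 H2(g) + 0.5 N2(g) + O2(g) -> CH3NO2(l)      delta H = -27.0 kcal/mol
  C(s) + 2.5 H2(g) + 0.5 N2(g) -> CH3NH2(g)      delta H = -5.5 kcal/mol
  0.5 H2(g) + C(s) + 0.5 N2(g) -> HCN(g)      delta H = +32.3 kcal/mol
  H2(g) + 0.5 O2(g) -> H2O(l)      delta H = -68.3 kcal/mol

delta H = 54.1 kcal/mol

equation 1 as written (CH3NO2(l) already on the product side): -27.0 kcal/mol
equation 2 reversed and × 3 (CH3NH2(g) must end up as a reactant; ×3 to match 3 CH3NH2(g) in the target): (-3)·(-5.5) = +16.5 kcal/mol
equation 3 × 2 (scale by 2 for the 2 HCN(g)): (2)·(+32.3) = +64.6 kcal/mol
equation 4: not needed (H2O(l) appears nowhere else).
delta H = (-27.0) + (+16.5) + (+64.6) = 54.1 kcal/mol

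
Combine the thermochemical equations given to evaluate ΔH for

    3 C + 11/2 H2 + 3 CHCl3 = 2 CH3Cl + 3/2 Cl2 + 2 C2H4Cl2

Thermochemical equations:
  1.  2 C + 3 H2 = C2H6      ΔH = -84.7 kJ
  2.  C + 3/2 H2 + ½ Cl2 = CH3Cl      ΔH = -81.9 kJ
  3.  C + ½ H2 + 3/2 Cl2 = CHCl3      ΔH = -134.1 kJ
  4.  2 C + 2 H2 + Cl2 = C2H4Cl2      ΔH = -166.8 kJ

eq. 1: not needed.
eq. 2 × 2: (2)·(-81.9) = -163.8 kJ
eq. 3 reversed and × 3: (-3)·(-134.1) = +402.3 kJ
eq. 4 × 2: (2)·(-166.8) = -333.6 kJ
Summing the manipulated equations, ΔH = (2)·(-81.9) + (-3)·(-134.1) + (2)·(-166.8) = -95.1 kJ

ΔH = -95.1 kJ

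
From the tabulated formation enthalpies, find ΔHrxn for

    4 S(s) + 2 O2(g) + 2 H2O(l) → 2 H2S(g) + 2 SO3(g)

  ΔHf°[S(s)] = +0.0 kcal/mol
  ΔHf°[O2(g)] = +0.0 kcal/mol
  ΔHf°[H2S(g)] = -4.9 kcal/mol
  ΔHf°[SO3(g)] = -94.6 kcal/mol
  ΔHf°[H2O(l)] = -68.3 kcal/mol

Products: 2·(-4.9) + 2·(-94.6) = -199.0
Reactants: 4·(+0.0) + 2·(+0.0) + 2·(-68.3) = -136.6
ΔHrxn = (-199.0) − (-136.6) = -62.4 kcal/mol

ΔHrxn = -62.4 kcal/mol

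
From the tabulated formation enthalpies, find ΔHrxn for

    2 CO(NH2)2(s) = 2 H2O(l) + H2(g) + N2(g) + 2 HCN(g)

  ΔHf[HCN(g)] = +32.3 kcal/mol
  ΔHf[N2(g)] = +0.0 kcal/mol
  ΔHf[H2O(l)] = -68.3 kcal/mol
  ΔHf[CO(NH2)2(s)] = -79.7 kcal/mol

ΔHrxn = 87.4 kcal/mol

Products: 2·(-68.3) + 1·(+0.0) + 1·(+0.0) + 2·(+32.3) = -72.0
Reactants: 2·(-79.7) = -159.4
ΔHrxn = (-72.0) − (-159.4) = 87.4 kcal/mol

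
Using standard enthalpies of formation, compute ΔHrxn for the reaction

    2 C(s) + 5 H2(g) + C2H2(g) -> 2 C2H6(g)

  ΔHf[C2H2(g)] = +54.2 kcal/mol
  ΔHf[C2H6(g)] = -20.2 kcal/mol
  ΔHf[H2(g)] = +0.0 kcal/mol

ΔHrxn = -94.6 kcal/mol

Products: 2·(-20.2) = -40.4
Reactants: 2·(+0.0) + 5·(+0.0) + 1·(+54.2) = +54.2
ΔHrxn = (-40.4) − (+54.2) = -94.6 kcal/mol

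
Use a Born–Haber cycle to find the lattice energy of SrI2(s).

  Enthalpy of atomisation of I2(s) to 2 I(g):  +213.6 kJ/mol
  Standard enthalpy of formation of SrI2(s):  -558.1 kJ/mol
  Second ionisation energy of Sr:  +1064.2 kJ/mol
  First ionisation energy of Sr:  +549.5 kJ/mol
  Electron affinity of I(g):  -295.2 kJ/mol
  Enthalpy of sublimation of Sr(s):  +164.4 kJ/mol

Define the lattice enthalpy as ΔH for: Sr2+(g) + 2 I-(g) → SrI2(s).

ΔHf° = 1·ΔHsub + 1·(ΣIE) + 1·D(I2) + 2·EA + U
-558.1 = 1·(+164.4) + 1·(+1613.7) + 1·(+213.6) + 2·(-295.2) + U
U = -558.1 − (+1401.3) = -1959.4 kJ/mol

U = -1959.4 kJ/mol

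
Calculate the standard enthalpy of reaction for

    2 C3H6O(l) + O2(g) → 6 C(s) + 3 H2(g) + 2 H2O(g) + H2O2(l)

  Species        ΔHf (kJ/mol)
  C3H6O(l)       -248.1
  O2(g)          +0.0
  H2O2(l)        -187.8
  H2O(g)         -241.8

ΔH°rxn = Σ nΔHf°(products) − Σ nΔHf°(reactants).
Products: 6·(+0.0) + 3·(+0.0) + 2·(-241.8) + 1·(-187.8) = -671.4
Reactants: 2·(-248.1) + 1·(+0.0) = -496.2
ΔH°rxn = (-671.4) − (-496.2) = -175.2 kJ/mol

ΔH°rxn = -175.2 kJ/mol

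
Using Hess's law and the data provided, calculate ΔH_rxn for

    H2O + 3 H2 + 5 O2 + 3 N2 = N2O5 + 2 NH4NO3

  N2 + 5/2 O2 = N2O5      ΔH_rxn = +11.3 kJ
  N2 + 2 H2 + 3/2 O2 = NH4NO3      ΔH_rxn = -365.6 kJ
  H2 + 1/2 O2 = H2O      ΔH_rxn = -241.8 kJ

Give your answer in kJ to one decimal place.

equation 1 as written (N2O5 already on the product side): +11.3 kJ
equation 2 × 2 (scale by 2 for the 2 NH4NO3): (2)·(-365.6) = -731.2 kJ
equation 3 reversed (H2O must end up as a reactant): +241.8 kJ
Summing the manipulated equations, ΔH_rxn = (1)·(+11.3) + (2)·(-365.6) + (-1)·(-241.8) = -478.1 kJ

ΔH_rxn = -478.1 kJ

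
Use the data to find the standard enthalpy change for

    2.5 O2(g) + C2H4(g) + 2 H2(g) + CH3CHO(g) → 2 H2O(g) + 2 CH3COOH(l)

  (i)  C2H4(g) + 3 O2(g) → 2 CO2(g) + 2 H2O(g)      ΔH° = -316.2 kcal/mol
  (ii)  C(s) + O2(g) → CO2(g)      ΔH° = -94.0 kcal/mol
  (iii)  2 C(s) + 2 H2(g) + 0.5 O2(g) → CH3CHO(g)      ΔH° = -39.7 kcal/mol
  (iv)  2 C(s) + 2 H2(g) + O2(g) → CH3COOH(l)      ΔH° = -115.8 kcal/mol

ΔH° = -320.1 kcal/mol

(i) as written: -316.2 kcal/mol
(ii) reversed and × 2: (-2)·(-94.0) = +188.0 kcal/mol
(iii) reversed: +39.7 kcal/mol
(iv) × 2: (2)·(-115.8) = -231.6 kcal/mol
Combining the equations, ΔH° = (-316.2) + (+188.0) + (+39.7) + (-231.6) = -320.1 kcal/mol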